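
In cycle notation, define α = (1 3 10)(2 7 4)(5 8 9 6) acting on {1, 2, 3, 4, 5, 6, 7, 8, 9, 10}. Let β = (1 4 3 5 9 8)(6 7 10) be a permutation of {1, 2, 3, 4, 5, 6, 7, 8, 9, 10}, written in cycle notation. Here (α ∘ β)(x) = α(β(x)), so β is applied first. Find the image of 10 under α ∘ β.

(α ∘ β)(10) = α(β(10)). β(10) = 6, then α(6) = 5. So (α ∘ β)(10) = 5.

5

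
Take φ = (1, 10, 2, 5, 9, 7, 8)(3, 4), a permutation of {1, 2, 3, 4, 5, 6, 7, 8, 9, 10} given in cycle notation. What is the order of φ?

The disjoint cycles have lengths 7, 2, 1.
The order of φ is the least common multiple of its cycle lengths: lcm(7, 2) = 14.

14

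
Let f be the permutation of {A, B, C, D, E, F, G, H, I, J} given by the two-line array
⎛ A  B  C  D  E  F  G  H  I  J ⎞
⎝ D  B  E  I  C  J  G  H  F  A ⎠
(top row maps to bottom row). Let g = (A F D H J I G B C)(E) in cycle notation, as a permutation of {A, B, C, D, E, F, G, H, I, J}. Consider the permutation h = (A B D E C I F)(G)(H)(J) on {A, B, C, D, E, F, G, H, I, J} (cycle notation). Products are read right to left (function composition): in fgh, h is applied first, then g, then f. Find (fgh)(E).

Apply the permutations in order: h(E) = C, then g(C) = A, then f(A) = D. So (fgh)(E) = D.

D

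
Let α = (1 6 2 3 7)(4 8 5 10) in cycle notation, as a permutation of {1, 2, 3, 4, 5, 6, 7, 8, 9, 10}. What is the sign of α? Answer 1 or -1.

The cycle lengths are 5, 4, 1.
A cycle is odd iff its length is even; α has 1 even-length cycle, so sgn(α) = (−1)^1 and α is odd.

-1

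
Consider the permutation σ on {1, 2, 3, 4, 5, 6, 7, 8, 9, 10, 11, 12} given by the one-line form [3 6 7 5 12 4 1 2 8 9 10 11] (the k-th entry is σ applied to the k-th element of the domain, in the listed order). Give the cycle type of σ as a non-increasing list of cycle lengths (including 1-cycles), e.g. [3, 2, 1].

[9, 3]

The disjoint cycles are (1 3 7)(2 6 4 5 12 11 10 9 8), with lengths 9, 3 in non-increasing order.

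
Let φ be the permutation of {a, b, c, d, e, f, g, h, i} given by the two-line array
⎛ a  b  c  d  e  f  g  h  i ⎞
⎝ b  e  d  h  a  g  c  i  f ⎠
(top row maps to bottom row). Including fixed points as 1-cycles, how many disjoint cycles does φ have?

The cycle decomposition is (a b e)(c d h i f g), which has 2 cycles (counting 1-cycles).

2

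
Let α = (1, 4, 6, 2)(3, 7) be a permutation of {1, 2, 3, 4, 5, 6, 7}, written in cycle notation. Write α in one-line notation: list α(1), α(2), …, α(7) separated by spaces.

4 1 7 6 5 2 3

Image by image: 1↦4, 2↦1, 3↦7, 4↦6, 5↦5, 6↦2, 7↦3.
So the one-line form is 4 1 7 6 5 2 3.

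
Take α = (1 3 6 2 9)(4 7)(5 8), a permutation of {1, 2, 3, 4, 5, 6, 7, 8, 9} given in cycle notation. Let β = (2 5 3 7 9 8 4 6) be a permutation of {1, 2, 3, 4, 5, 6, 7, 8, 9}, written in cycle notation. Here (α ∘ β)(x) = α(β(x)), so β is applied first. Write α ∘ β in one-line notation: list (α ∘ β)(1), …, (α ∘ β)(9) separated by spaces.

Chase each element through β then α: 1 → 1 → 3; 2 → 5 → 8; 3 → 7 → 4; 4 → 6 → 2; 5 → 3 → 6; 6 → 2 → 9; 7 → 9 → 1; 8 → 4 → 7; 9 → 8 → 5.
Collecting the images, α ∘ β = [3 8 4 2 6 9 1 7 5].

3 8 4 2 6 9 1 7 5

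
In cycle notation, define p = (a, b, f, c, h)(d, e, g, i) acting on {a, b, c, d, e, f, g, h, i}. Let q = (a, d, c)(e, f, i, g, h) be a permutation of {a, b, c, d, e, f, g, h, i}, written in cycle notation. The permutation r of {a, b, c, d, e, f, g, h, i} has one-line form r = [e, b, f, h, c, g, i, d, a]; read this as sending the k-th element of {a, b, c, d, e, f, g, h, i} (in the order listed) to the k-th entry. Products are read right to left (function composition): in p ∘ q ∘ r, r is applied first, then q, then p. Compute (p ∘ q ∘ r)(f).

a

Apply the permutations in order: r(f) = g, then q(g) = h, then p(h) = a. So (p ∘ q ∘ r)(f) = a.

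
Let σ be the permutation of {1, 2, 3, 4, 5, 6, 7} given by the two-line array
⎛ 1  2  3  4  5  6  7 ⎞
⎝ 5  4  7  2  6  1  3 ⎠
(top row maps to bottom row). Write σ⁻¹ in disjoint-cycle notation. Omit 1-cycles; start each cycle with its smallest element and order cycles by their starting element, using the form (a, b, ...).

The cycle decomposition of σ is (1, 5, 6)(2, 4)(3, 7).
Reversing each cycle (and rotating so the smallest element leads) gives σ⁻¹ = (1, 6, 5)(2, 4)(3, 7).

(1, 6, 5)(2, 4)(3, 7)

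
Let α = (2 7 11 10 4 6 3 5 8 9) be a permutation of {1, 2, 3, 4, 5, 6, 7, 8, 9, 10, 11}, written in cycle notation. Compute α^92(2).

2 lies in the 10-cycle (2 7 11 10 4 6 3 5 8 9).
Powers repeat with period 10 on this cycle, and 92 mod 10 = 2, so α^92(2) = α^2(2).
Stepping 2 places around the cycle: 2 → 7 → 11.

11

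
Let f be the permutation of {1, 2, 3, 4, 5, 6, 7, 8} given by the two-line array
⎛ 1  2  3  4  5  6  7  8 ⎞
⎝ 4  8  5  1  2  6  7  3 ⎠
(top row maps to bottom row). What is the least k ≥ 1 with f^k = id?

Writing f as disjoint cycles, the cycle lengths are 4, 2, 1, 1.
The order of f is the least common multiple of its cycle lengths: lcm(4, 2) = 4.

4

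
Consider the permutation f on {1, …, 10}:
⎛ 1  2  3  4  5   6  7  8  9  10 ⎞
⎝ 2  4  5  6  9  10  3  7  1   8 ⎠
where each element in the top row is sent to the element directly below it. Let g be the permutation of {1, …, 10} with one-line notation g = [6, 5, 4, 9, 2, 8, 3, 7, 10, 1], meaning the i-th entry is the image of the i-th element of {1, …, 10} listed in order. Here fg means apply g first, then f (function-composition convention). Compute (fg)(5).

4

g(5) = 2, then f(2) = 4; composing gives (fg)(5) = 4.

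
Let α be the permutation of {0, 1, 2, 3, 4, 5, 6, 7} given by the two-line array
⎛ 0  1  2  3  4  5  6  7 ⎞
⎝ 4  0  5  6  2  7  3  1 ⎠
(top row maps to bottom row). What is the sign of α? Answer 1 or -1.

In disjoint-cycle form the cycle lengths are 6, 2.
A cycle is odd iff its length is even; α has 2 even-length cycles, so sgn(α) = (−1)^2 and α is even.

1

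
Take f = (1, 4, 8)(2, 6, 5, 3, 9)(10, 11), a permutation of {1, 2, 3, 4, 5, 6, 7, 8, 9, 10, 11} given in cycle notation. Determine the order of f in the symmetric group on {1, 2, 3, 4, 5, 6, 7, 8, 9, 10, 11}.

30

The disjoint cycles have lengths 5, 3, 2, 1.
The order of f is the least common multiple of its cycle lengths: lcm(5, 3, 2) = 30.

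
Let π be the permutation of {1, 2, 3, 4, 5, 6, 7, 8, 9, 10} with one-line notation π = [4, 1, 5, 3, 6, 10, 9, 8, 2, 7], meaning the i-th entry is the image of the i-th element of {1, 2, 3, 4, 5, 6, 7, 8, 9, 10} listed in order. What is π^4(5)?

9

Tracing 5 → 6 → … returns to 5 after 9 steps, so 5 lies in a 9-cycle (1, 4, 3, 5, 6, 10, 7, 9, 2).
Advancing 4 steps from 5: 5 → 6 → 10 → 7 → 9.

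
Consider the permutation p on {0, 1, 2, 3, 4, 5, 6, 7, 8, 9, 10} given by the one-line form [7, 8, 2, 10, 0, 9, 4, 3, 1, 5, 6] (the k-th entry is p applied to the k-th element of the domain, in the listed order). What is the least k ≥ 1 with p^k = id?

6

Writing p as disjoint cycles, the cycle lengths are 6, 2, 2, 1.
Since disjoint cycles commute, ord(p) = lcm(6, 2, 2) = 6.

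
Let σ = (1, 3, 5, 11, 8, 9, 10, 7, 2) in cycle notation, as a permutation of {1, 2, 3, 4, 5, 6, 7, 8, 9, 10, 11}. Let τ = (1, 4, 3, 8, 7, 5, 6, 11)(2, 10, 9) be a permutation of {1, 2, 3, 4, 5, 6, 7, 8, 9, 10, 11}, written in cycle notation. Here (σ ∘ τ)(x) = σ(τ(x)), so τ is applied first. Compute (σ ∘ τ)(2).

τ(2) = 10, then σ(10) = 7; composing gives (σ ∘ τ)(2) = 7.

7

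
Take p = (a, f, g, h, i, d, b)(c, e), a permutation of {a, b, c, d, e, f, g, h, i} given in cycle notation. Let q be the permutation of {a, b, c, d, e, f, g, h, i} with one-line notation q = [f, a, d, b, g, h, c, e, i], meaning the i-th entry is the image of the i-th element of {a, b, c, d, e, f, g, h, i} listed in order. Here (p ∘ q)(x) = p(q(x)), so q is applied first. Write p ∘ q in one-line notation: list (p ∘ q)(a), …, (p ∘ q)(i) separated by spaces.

(p ∘ q)(x) = p(q(x)). Computing each image: p(q(a)) = p(f) = g, p(q(b)) = p(a) = f, p(q(c)) = p(d) = b, p(q(d)) = p(b) = a, p(q(e)) = p(g) = h, p(q(f)) = p(h) = i, p(q(g)) = p(c) = e, p(q(h)) = p(e) = c, p(q(i)) = p(i) = d.
Hence p ∘ q = [g f b a h i e c d].

g f b a h i e c d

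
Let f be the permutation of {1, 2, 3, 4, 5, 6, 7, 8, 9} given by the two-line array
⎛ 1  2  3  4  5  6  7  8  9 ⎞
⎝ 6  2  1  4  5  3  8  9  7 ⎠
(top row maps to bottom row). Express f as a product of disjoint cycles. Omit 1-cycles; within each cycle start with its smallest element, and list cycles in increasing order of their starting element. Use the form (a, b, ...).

Iterating f from 1 gives 1 → 6 → 3 → 1; that is the 3-cycle (1, 6, 3).
Repeating from the next unused element and collecting all non-trivial cycles gives (1, 6, 3)(7, 8, 9).

(1, 6, 3)(7, 8, 9)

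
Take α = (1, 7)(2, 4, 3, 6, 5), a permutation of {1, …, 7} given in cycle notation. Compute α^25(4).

4

4 lies in the 5-cycle (2, 4, 3, 6, 5).
Powers repeat with period 5 on this cycle, and 25 mod 5 = 0, so α^25(4) = α^0(4).
So α^25(4) = 4.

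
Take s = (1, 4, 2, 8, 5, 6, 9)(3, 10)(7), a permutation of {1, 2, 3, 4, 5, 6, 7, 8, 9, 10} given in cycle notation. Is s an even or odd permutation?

The cycle lengths are 7, 2, 1.
A cycle of length ℓ contributes ℓ−1 transpositions, so s is a product of 6 + 1 = 7 transpositions — odd.

odd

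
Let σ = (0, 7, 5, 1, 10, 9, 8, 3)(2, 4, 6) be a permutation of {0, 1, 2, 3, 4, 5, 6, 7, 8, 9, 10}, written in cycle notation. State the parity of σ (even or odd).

odd

The cycle lengths are 8, 3.
A cycle is odd iff its length is even; σ has 1 even-length cycle, so sgn(σ) = (−1)^1 and σ is odd.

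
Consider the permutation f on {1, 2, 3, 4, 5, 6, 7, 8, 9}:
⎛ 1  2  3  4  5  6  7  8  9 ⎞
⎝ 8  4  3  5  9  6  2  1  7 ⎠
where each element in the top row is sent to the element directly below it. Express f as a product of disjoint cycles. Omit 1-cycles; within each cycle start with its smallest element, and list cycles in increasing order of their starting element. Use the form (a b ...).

(1 8)(2 4 5 9 7)

From 1: 1 → 8 → 1, closing the cycle (1 8).
Continuing from each remaining unvisited element yields (1 8)(2 4 5 9 7).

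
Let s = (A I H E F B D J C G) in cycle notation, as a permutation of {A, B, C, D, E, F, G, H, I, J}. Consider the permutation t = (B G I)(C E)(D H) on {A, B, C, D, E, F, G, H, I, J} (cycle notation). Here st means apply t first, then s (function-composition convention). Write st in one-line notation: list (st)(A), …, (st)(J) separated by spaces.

(st)(x) = s(t(x)). Computing each image: s(t(A)) = s(A) = I, s(t(B)) = s(G) = A, s(t(C)) = s(E) = F, s(t(D)) = s(H) = E, s(t(E)) = s(C) = G, s(t(F)) = s(F) = B, s(t(G)) = s(I) = H, s(t(H)) = s(D) = J, s(t(I)) = s(B) = D, s(t(J)) = s(J) = C.
Hence st = [I A F E G B H J D C].

I A F E G B H J D C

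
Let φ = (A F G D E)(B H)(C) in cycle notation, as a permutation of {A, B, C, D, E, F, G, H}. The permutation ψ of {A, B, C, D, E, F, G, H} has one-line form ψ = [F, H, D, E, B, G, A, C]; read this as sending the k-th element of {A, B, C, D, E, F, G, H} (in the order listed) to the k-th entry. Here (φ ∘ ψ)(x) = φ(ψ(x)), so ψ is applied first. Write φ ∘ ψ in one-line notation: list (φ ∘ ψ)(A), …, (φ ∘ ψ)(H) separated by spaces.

G B E A H D F C

For each element, apply ψ then φ: A → F → G; B → H → B; C → D → E; D → E → A; E → B → H; F → G → D; G → A → F; H → C → C.
Collecting the images, φ ∘ ψ = [G B E A H D F C].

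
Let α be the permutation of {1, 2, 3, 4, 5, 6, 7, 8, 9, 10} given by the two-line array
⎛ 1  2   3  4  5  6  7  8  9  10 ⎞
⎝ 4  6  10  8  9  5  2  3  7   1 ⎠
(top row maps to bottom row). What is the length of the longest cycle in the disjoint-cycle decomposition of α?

5

Decomposing into disjoint cycles gives (1 4 8 3 10)(2 6 5 9 7); the longest has length 5.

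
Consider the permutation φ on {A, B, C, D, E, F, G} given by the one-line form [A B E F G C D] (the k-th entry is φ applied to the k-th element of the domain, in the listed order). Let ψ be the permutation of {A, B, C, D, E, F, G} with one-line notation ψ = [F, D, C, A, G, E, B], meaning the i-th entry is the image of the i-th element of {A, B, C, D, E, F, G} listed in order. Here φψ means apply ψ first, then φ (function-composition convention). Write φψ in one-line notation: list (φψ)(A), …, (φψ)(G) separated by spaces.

C F E A D G B

For each element, apply ψ then φ: A → F → C; B → D → F; C → C → E; D → A → A; E → G → D; F → E → G; G → B → B.
Collecting the images, φψ = [C F E A D G B].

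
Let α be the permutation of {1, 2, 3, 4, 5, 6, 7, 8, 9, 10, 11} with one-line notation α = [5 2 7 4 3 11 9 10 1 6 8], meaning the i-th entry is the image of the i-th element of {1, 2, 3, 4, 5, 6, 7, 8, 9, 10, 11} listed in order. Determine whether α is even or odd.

odd

In disjoint-cycle form the cycle lengths are 5, 4, 1, 1.
A cycle is odd iff its length is even; α has 1 even-length cycle, so sgn(α) = (−1)^1 and α is odd.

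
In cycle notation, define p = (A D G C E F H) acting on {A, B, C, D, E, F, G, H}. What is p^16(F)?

F lies in the 7-cycle (A D G C E F H).
Powers repeat with period 7 on this cycle, and 16 mod 7 = 2, so p^16(F) = p^2(F).
Advancing 2 steps from F: F → H → A.

A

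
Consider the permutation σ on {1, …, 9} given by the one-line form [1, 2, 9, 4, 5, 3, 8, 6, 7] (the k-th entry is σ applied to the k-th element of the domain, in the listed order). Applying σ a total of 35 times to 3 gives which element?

Tracing 3 → 9 → … returns to 3 after 5 steps, so 3 lies in a 5-cycle (3, 9, 7, 8, 6).
On a 5-cycle, σ^5 is the identity, so σ^35 = σ^0 there (35 ≡ 0 mod 5).
So σ^35(3) = 3.

3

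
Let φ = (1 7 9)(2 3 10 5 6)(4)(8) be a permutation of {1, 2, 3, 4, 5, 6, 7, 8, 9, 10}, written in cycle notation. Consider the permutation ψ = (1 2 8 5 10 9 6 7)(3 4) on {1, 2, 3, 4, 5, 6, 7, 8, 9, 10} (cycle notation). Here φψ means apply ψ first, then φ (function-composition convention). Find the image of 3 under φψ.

(φψ)(3) = φ(ψ(3)). ψ(3) = 4, then φ(4) = 4. So (φψ)(3) = 4.

4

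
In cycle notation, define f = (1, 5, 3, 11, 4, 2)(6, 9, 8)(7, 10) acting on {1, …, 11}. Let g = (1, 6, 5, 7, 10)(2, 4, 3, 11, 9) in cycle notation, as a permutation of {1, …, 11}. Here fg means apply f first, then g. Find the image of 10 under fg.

First apply f: f(10) = 7, then g(7) = 10. Thus (fg)(10) = 10.

10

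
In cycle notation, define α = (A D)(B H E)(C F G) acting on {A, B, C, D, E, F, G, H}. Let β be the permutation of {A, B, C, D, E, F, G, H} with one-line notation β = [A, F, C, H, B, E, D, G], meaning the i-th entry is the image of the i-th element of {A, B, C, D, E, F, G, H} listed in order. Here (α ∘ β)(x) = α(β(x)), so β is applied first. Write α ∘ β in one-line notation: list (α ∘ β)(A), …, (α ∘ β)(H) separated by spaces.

D G F E H B A C

For each element, apply β then α: A → A → D; B → F → G; C → C → F; D → H → E; E → B → H; F → E → B; G → D → A; H → G → C.
Collecting the images, α ∘ β = [D G F E H B A C].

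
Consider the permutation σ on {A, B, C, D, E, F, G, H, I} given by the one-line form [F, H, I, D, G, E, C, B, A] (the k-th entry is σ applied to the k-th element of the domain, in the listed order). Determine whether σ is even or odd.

even

In disjoint-cycle form the cycle lengths are 6, 2, 1.
A cycle of length ℓ contributes ℓ−1 transpositions, so σ is a product of 5 + 1 = 6 transpositions — even.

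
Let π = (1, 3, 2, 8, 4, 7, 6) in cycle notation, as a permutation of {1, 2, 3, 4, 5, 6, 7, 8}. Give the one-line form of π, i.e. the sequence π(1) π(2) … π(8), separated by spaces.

3 8 2 7 5 1 6 4

Image by image: 1↦3, 2↦8, 3↦2, 4↦7, 5↦5, 6↦1, 7↦6, 8↦4.
So the one-line form is 3 8 2 7 5 1 6 4.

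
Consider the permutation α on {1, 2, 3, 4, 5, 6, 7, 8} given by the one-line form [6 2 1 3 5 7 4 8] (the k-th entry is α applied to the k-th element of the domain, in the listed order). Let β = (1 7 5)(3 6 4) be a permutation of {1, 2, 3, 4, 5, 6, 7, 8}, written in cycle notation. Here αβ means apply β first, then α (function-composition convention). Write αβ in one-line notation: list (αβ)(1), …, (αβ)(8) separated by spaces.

For each element, apply β then α: 1 → 7 → 4; 2 → 2 → 2; 3 → 6 → 7; 4 → 3 → 1; 5 → 1 → 6; 6 → 4 → 3; 7 → 5 → 5; 8 → 8 → 8.
So αβ in one-line form is 4 2 7 1 6 3 5 8.

4 2 7 1 6 3 5 8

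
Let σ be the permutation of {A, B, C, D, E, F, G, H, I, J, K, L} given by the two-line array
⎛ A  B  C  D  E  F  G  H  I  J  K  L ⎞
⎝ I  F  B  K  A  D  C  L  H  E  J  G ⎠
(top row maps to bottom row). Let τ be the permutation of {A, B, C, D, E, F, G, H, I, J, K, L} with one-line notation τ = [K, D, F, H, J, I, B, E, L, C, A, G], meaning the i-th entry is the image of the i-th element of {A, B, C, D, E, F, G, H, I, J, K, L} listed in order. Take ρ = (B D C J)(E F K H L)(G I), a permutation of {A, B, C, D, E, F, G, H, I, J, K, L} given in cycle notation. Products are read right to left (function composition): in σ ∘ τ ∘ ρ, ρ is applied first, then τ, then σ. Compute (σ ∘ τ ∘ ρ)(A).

Chase A: ρ(A) = A; τ(A) = K; σ(K) = J. Hence (σ ∘ τ ∘ ρ)(A) = J.

J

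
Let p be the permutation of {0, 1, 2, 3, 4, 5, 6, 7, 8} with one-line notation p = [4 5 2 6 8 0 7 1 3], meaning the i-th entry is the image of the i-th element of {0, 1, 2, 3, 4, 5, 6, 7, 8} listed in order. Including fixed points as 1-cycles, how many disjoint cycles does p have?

The cycle decomposition is (0 4 8 3 6 7 1 5)(2), which has 2 cycles (counting 1-cycles).

2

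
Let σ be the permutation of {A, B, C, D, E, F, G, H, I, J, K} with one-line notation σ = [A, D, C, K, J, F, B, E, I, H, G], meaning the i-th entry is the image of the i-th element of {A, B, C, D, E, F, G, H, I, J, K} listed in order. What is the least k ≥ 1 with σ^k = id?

12

Writing σ as disjoint cycles, the cycle lengths are 4, 3, 1, 1, 1, 1.
The order is lcm(4, 3) = 12.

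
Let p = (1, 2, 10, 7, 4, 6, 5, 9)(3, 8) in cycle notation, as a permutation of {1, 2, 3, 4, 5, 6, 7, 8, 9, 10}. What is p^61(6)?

6 lies in the 8-cycle (1, 2, 10, 7, 4, 6, 5, 9).
On an 8-cycle, p^8 is the identity, so p^61 = p^5 there (61 ≡ 5 mod 8).
Stepping 5 places around the cycle: 6 → 5 → 9 → 1 → 2 → 10.

10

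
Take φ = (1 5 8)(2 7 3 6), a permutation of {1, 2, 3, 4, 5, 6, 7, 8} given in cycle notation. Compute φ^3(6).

6 lies in the 4-cycle (2 7 3 6).
Stepping 3 places around the cycle: 6 → 2 → 7 → 3.

3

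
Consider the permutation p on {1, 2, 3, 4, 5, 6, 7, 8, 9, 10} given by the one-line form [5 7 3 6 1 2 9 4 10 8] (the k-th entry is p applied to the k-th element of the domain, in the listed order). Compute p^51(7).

Tracing 7 → 9 → … returns to 7 after 7 steps, so 7 lies in a 7-cycle (2, 7, 9, 10, 8, 4, 6).
Powers repeat with period 7 on this cycle, and 51 mod 7 = 2, so p^51(7) = p^2(7).
Advancing 2 steps from 7: 7 → 9 → 10.

10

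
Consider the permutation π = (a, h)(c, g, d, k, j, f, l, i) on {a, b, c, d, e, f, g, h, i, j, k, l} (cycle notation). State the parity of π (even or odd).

The cycle lengths are 8, 2, 1, 1.
A cycle is odd iff its length is even; π has 2 even-length cycles, so sgn(π) = (−1)^2 and π is even.

even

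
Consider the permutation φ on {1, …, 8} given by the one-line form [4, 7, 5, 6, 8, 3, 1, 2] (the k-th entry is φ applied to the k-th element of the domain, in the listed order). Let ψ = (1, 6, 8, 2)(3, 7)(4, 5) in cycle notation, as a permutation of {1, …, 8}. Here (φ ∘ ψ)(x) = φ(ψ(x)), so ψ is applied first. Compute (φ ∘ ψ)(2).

4

(φ ∘ ψ)(2) = φ(ψ(2)). ψ(2) = 1, then φ(1) = 4. So (φ ∘ ψ)(2) = 4.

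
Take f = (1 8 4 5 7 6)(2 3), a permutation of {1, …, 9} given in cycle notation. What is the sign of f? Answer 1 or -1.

The cycle lengths are 6, 2, 1.
A cycle of length ℓ contributes ℓ−1 transpositions, so f is a product of 5 + 1 = 6 transpositions — even.

1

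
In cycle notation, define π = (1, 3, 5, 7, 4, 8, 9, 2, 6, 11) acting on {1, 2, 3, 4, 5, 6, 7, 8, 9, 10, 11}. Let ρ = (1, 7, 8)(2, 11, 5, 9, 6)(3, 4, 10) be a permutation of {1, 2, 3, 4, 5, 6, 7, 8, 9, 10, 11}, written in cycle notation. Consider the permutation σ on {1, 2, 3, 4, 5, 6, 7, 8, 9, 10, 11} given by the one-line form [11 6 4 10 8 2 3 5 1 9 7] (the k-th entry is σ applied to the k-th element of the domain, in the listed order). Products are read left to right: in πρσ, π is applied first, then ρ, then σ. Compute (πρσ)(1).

Chase 1: π(1) = 3; ρ(3) = 4; σ(4) = 10. Hence (πρσ)(1) = 10.

10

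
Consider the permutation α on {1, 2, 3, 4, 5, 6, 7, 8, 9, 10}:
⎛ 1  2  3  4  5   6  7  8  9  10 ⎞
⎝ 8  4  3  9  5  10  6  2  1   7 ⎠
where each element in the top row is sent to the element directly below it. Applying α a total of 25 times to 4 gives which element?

Tracing 4 → 9 → … returns to 4 after 5 steps, so 4 lies in a 5-cycle (1, 8, 2, 4, 9).
Since the cycle has length 5, α^25 acts on it the same as α^0 (25 mod 5 = 0).
So α^25(4) = 4.

4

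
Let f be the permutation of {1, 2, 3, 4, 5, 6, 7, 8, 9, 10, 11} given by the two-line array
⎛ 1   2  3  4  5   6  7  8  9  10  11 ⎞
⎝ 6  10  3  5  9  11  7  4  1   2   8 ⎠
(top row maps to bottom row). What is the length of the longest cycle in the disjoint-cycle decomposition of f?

7

Decomposing into disjoint cycles gives (1, 6, 11, 8, 4, 5, 9)(2, 10); the longest has length 7.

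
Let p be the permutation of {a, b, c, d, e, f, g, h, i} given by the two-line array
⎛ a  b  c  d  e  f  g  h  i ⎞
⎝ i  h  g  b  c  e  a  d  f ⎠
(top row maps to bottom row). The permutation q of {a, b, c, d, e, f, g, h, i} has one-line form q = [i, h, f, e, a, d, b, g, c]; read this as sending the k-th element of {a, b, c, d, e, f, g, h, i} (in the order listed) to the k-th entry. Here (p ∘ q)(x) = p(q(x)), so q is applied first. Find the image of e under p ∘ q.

First apply q: q(e) = a, then p(a) = i. Thus (p ∘ q)(e) = i.

i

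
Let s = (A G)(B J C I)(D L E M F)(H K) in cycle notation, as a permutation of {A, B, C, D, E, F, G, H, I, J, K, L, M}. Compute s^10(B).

B lies in the 4-cycle (B J C I).
Powers repeat with period 4 on this cycle, and 10 mod 4 = 2, so s^10(B) = s^2(B).
Advancing 2 steps from B: B → J → C.

C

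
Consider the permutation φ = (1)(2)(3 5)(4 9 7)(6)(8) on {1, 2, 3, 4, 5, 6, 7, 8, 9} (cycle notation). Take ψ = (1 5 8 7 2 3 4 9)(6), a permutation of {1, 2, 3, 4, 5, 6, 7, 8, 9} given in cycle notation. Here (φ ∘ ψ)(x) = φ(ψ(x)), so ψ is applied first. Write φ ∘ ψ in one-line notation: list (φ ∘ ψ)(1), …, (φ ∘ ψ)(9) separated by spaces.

For each element, apply ψ then φ: 1 → 5 → 3; 2 → 3 → 5; 3 → 4 → 9; 4 → 9 → 7; 5 → 8 → 8; 6 → 6 → 6; 7 → 2 → 2; 8 → 7 → 4; 9 → 1 → 1.
So φ ∘ ψ in one-line form is 3 5 9 7 8 6 2 4 1.

3 5 9 7 8 6 2 4 1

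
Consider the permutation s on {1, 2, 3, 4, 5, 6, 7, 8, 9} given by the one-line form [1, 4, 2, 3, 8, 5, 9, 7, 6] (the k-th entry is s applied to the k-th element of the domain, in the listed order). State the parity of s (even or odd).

even

In disjoint-cycle form the cycle lengths are 5, 3, 1.
A cycle is odd iff its length is even; s has 0 even-length cycles, so sgn(s) = (−1)^0 and s is even.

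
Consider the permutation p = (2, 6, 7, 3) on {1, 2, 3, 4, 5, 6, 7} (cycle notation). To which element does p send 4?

4 does not appear in any cycle of p, so it is a fixed point: p(4) = 4.

4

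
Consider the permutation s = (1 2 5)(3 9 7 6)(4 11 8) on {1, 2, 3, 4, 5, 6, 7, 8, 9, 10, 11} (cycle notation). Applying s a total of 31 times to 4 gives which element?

4 lies in the 3-cycle (4 11 8).
Since the cycle has length 3, s^31 acts on it the same as s^1 (31 mod 3 = 1).
Stepping 1 place around the cycle: 4 → 11.

11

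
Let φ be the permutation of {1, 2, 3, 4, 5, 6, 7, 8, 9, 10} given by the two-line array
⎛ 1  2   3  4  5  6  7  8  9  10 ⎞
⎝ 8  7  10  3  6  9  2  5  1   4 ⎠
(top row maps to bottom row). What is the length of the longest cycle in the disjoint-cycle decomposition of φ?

5

Decomposing into disjoint cycles gives (1, 8, 5, 6, 9)(2, 7)(3, 10, 4); the longest has length 5.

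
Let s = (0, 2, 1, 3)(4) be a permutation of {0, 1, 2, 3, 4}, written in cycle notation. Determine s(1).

3

In the cycle (0, 2, 1, 3), 1 is followed by 3, so s(1) = 3.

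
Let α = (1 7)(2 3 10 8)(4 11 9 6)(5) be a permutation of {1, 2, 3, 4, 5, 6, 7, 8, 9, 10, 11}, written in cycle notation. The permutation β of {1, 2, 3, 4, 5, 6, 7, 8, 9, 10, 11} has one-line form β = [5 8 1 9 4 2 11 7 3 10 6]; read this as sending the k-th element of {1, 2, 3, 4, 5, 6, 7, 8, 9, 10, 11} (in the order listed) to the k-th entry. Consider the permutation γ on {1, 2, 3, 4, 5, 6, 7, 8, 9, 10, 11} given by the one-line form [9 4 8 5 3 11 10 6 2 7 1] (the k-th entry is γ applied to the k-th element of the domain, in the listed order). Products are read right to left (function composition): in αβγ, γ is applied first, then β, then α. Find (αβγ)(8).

3

(αβγ)(8) = α(β(γ(8))). γ(8) = 6, then β(6) = 2, then α(2) = 3, so the result is 3.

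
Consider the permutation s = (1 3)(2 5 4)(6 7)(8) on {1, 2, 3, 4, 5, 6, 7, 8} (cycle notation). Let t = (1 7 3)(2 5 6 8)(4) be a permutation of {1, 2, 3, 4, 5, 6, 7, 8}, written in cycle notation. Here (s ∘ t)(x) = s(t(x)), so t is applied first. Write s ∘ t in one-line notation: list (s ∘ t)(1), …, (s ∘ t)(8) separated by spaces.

6 4 3 2 7 8 1 5

For each element, apply t then s: 1 → 7 → 6; 2 → 5 → 4; 3 → 1 → 3; 4 → 4 → 2; 5 → 6 → 7; 6 → 8 → 8; 7 → 3 → 1; 8 → 2 → 5.
So s ∘ t in one-line form is 6 4 3 2 7 8 1 5.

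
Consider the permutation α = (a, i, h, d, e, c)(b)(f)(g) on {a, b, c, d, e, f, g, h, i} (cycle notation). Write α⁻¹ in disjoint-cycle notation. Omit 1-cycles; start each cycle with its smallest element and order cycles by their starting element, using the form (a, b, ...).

(a, c, e, d, h, i)

The inverse reverses each cycle.
Reversing each cycle of α and rotating so the smallest element leads gives (a, c, e, d, h, i).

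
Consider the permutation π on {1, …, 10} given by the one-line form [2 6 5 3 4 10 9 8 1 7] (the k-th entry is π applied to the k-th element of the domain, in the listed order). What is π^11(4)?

5

Tracing 4 → 3 → … returns to 4 after 3 steps, so 4 lies in a 3-cycle (3 5 4).
Powers repeat with period 3 on this cycle, and 11 mod 3 = 2, so π^11(4) = π^2(4).
Stepping 2 places around the cycle: 4 → 3 → 5.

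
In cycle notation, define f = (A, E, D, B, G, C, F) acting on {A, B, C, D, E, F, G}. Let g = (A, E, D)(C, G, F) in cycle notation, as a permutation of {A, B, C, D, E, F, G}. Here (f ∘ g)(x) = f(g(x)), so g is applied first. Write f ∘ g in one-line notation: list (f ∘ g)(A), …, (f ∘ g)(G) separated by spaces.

D G C E B F A

(f ∘ g)(x) = f(g(x)). Computing each image: f(g(A)) = f(E) = D, f(g(B)) = f(B) = G, f(g(C)) = f(G) = C, f(g(D)) = f(A) = E, f(g(E)) = f(D) = B, f(g(F)) = f(C) = F, f(g(G)) = f(F) = A.
Hence f ∘ g = [D G C E B F A].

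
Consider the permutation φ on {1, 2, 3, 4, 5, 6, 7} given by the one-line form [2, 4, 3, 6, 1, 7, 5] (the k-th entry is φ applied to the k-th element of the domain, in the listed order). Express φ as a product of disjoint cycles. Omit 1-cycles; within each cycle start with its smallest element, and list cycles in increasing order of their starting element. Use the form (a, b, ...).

(1, 2, 4, 6, 7, 5)

Start at 1 and follow images: 1 → 2 → 4 → 6 → 7 → 5 → 1, giving the cycle (1, 2, 4, 6, 7, 5).
Continuing from each remaining unvisited element yields (1, 2, 4, 6, 7, 5).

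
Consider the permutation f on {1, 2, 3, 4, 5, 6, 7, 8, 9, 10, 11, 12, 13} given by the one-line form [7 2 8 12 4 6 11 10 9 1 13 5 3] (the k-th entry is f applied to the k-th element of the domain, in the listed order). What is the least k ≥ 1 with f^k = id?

21

Decomposing into disjoint cycles gives cycle lengths 7, 3, 1, 1, 1.
The order is lcm(7, 3) = 21.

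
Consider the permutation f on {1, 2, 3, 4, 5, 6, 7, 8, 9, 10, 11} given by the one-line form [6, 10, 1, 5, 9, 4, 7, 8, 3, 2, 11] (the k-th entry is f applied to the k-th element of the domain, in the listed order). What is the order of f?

Writing f as disjoint cycles, the cycle lengths are 6, 2, 1, 1, 1.
The order of f is the least common multiple of its cycle lengths: lcm(6, 2) = 6.

6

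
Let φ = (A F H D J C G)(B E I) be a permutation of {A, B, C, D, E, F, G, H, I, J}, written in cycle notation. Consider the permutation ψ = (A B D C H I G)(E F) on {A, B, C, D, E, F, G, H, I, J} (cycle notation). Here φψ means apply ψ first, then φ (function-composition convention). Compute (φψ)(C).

D

ψ(C) = H, then φ(H) = D; composing gives (φψ)(C) = D.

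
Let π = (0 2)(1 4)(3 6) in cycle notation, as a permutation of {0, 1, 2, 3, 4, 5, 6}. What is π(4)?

1

In the cycle (1 4), 4 is followed by 1, so π(4) = 1.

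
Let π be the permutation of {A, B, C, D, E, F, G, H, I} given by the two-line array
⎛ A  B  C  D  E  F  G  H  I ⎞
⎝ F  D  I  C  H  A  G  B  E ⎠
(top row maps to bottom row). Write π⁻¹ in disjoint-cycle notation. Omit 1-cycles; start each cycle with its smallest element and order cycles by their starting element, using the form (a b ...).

(A F)(B H E I C D)

The cycle decomposition of π is (A F)(B D C I E H).
Reversing each cycle (and rotating so the smallest element leads) gives π⁻¹ = (A F)(B H E I C D).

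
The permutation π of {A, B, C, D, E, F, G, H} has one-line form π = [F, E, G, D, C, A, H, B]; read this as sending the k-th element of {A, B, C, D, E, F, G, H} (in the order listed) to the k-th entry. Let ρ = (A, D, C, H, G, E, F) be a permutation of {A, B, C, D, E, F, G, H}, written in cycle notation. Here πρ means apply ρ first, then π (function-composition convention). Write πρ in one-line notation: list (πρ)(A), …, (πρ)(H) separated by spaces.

D E B G A F C H

For each element, apply ρ then π: A → D → D; B → B → E; C → H → B; D → C → G; E → F → A; F → A → F; G → E → C; H → G → H.
So πρ in one-line form is D E B G A F C H.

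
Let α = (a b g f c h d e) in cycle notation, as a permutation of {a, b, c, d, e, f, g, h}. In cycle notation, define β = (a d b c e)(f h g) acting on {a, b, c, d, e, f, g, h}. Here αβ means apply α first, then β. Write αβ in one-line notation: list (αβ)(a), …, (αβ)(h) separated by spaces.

c f g a d e h b

Chase each element through α then β: a → b → c; b → g → f; c → h → g; d → e → a; e → a → d; f → c → e; g → f → h; h → d → b.
So αβ in one-line form is c f g a d e h b.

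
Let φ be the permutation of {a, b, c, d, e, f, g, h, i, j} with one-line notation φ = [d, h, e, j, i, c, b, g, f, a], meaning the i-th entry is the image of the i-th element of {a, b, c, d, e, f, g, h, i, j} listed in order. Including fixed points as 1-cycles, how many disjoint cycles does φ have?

The cycle decomposition is (a, d, j)(b, h, g)(c, e, i, f), which has 3 cycles (counting 1-cycles).

3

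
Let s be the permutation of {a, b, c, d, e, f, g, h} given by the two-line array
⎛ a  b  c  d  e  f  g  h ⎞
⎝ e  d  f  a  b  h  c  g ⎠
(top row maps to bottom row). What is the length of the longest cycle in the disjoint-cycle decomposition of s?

4

Decomposing into disjoint cycles gives (a e b d)(c f h g); the longest has length 4.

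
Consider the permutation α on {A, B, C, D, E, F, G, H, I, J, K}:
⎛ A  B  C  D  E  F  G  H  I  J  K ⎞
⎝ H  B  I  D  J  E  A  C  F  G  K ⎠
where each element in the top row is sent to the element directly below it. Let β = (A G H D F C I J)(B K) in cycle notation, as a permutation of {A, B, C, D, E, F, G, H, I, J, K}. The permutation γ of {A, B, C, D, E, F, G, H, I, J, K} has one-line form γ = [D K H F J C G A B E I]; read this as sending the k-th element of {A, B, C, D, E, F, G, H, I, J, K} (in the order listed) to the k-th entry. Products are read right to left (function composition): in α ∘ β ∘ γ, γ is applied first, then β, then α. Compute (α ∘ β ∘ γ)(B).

(α ∘ β ∘ γ)(B) = α(β(γ(B))). γ(B) = K, then β(K) = B, then α(B) = B, so the result is B.

B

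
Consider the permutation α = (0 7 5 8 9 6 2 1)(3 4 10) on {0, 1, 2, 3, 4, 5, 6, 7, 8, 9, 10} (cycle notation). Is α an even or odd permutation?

The cycle lengths are 8, 3.
A cycle of length ℓ contributes ℓ−1 transpositions, so α is a product of 7 + 2 = 9 transpositions — odd.

odd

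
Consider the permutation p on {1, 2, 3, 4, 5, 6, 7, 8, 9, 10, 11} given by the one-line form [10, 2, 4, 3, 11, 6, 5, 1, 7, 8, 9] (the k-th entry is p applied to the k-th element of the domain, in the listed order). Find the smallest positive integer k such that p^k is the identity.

12

The disjoint-cycle form of p has cycle lengths 4, 3, 2, 1, 1.
Since disjoint cycles commute, ord(p) = lcm(4, 3, 2) = 12.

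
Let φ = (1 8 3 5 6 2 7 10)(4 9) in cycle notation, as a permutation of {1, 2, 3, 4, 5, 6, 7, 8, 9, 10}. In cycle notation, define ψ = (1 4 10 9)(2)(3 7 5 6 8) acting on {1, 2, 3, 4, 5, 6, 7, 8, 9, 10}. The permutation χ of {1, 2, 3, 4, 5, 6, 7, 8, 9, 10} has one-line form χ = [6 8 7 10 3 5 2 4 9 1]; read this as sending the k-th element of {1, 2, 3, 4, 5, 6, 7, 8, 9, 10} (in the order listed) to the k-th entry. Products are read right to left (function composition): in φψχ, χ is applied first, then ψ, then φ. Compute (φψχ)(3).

(φψχ)(3) = φ(ψ(χ(3))). χ(3) = 7, then ψ(7) = 5, then φ(5) = 6, so the result is 6.

6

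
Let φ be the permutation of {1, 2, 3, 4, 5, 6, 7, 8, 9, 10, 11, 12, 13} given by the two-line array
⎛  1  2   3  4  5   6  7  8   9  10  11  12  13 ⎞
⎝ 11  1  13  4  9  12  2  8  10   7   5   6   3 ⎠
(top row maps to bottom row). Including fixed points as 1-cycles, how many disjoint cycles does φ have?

The cycle decomposition is (1 11 5 9 10 7 2)(3 13)(4)(6 12)(8), which has 5 cycles (counting 1-cycles).

5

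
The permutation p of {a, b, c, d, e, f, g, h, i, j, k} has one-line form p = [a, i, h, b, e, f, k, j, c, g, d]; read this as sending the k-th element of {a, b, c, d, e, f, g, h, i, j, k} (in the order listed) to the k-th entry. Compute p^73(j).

Tracing j → g → … returns to j after 8 steps, so j lies in an 8-cycle (b i c h j g k d).
Since the cycle has length 8, p^73 acts on it the same as p^1 (73 mod 8 = 1).
Advancing 1 step from j: j → g.

g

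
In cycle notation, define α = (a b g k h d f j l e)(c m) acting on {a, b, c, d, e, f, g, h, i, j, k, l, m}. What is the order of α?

The disjoint cycles have lengths 10, 2, 1.
The order is lcm(10, 2) = 10.

10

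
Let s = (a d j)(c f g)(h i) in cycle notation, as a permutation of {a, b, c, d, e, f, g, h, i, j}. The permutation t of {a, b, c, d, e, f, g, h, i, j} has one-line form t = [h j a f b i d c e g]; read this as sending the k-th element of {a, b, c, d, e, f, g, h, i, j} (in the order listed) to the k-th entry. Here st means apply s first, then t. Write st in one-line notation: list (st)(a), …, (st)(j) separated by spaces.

(st)(x) = t(s(x)). Computing each image: t(s(a)) = t(d) = f, t(s(b)) = t(b) = j, t(s(c)) = t(f) = i, t(s(d)) = t(j) = g, t(s(e)) = t(e) = b, t(s(f)) = t(g) = d, t(s(g)) = t(c) = a, t(s(h)) = t(i) = e, t(s(i)) = t(h) = c, t(s(j)) = t(a) = h.
Hence st = [f j i g b d a e c h].

f j i g b d a e c h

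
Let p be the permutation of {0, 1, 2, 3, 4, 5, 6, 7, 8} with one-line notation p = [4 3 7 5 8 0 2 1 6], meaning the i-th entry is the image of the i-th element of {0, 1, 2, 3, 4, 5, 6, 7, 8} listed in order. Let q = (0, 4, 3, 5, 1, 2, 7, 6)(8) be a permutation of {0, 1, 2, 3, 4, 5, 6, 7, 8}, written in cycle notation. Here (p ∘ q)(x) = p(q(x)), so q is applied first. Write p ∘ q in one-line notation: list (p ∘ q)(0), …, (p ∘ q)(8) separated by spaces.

8 7 1 0 5 3 4 2 6

(p ∘ q)(x) = p(q(x)). Computing each image: p(q(0)) = p(4) = 8, p(q(1)) = p(2) = 7, p(q(2)) = p(7) = 1, p(q(3)) = p(5) = 0, p(q(4)) = p(3) = 5, p(q(5)) = p(1) = 3, p(q(6)) = p(0) = 4, p(q(7)) = p(6) = 2, p(q(8)) = p(8) = 6.
Hence p ∘ q = [8 7 1 0 5 3 4 2 6].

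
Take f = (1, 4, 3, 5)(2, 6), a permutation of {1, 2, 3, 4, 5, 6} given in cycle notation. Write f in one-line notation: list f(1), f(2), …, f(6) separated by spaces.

4 6 5 3 1 2

Each element maps to the next entry in its cycle (wrapping to the front): 1→4, 2→6, 3→5, 4→3, 5→1, 6→2.
So the one-line form is 4 6 5 3 1 2.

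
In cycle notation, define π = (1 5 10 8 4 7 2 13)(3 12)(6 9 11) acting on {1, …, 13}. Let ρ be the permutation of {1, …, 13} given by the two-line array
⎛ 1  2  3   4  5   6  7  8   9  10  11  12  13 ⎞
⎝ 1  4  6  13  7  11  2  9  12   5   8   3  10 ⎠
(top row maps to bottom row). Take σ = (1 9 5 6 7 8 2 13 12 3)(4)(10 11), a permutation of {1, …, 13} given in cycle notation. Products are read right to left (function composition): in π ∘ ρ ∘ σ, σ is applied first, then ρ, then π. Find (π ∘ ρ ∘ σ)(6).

Apply the permutations in order: σ(6) = 7, then ρ(7) = 2, then π(2) = 13. So (π ∘ ρ ∘ σ)(6) = 13.

13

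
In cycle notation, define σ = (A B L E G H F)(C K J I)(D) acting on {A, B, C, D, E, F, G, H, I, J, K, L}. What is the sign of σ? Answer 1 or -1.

The cycle lengths are 7, 4, 1.
A cycle of length ℓ contributes ℓ−1 transpositions, so σ is a product of 6 + 3 = 9 transpositions — odd.

-1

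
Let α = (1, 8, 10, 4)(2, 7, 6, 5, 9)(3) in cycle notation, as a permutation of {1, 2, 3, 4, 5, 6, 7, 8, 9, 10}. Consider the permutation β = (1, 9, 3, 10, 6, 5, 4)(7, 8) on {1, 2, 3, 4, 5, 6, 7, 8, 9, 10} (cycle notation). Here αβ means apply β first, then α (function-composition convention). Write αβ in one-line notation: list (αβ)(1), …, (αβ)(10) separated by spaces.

2 7 4 8 1 9 10 6 3 5

(αβ)(x) = α(β(x)). Computing each image: α(β(1)) = α(9) = 2, α(β(2)) = α(2) = 7, α(β(3)) = α(10) = 4, α(β(4)) = α(1) = 8, α(β(5)) = α(4) = 1, α(β(6)) = α(5) = 9, α(β(7)) = α(8) = 10, α(β(8)) = α(7) = 6, α(β(9)) = α(3) = 3, α(β(10)) = α(6) = 5.
Hence αβ = [2 7 4 8 1 9 10 6 3 5].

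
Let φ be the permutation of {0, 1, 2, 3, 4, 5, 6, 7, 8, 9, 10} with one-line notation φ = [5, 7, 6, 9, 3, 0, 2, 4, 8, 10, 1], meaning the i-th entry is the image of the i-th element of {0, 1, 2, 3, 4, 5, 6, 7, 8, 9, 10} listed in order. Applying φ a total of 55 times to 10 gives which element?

1

Tracing 10 → 1 → … returns to 10 after 6 steps, so 10 lies in a 6-cycle (1 7 4 3 9 10).
On a 6-cycle, φ^6 is the identity, so φ^55 = φ^1 there (55 ≡ 1 mod 6).
Advancing 1 step from 10: 10 → 1.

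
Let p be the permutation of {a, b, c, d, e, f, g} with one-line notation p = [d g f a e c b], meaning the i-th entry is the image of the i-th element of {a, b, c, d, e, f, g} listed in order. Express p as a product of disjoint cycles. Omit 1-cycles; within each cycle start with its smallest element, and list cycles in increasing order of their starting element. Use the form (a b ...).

Start at a and follow images: a → d → a, giving the cycle (a d).
Continuing from each remaining unvisited element yields (a d)(b g)(c f).

(a d)(b g)(c f)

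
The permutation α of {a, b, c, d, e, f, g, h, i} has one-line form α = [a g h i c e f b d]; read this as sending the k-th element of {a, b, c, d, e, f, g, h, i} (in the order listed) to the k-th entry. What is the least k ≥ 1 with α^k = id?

Writing α as disjoint cycles, the cycle lengths are 6, 2, 1.
Since disjoint cycles commute, ord(α) = lcm(6, 2) = 6.

6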